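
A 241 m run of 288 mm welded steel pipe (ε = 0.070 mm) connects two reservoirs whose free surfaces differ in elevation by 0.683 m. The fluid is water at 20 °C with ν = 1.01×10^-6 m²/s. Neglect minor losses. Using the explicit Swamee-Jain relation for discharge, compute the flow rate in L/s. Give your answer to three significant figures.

Swamee-Jain (Type II): Q = -0.965·√(gD⁵h_f/L)·ln[ε/(3.7D) + √(3.17ν²L/(gD³h_f))]
√(gD⁵h_f/L) = √(9.81·0.288⁵·0.683/241) = 0.007422
ε/(3.7D) = 6.57×10^-5; √(3.17ν²L/(gD³h_f)) = 6.98×10^-5
Q = -0.965·0.007422·ln(1.355×10^-4) = 0.06379 m³/s
Check: V = 0.979 m/s, Re = 2.79×10^5, f = 0.01677, h_f = 0.686 m ≈ 0.683 m ✓

Q ≈ 63.8 L/s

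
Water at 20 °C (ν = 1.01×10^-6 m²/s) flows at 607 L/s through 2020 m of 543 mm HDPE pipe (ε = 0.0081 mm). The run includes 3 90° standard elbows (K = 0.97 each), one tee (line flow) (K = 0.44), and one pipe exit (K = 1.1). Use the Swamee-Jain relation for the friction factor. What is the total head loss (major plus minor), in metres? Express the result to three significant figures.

H_L ≈ 16.4 m

V = 4Q/(πD²) = 2.621 m/s; V²/2g = 0.3502 m
Re = 1.41×10^6, ε/D = 1.49×10^-5 → f = 0.01141 (Swamee-Jain)
Major: h_f = f(L/D)·V²/2g = 0.01141·3720·0.3502 = 14.86 m
Minor: ΣK = 4.45; h_m = ΣK·V²/2g = 1.558 m
Total H_L = 14.86 + 1.558 = 16.42 m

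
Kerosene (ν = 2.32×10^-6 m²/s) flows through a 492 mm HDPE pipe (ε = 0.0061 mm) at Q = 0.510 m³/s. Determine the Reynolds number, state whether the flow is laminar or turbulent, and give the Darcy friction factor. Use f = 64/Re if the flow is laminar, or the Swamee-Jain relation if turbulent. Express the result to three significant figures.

V = 4Q/(πD²) = 2.683 m/s
Re = VD/ν = 2.683·0.492/2.32×10^-6 = 5.69×10^5
Re > 4000 → turbulent; ε/D = 1.24×10^-5
Swamee-Jain: f = 0.01301

Re ≈ 5.69×10^5; turbulent; f ≈ 0.0130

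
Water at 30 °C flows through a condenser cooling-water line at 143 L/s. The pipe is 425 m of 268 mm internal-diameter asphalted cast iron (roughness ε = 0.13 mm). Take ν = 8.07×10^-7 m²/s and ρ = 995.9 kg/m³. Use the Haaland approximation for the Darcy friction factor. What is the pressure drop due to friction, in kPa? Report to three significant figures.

Δp ≈ 87.0 kPa

V = 4Q/(πD²) = 4·0.143/(π·0.268²) = 2.535 m/s
Re = VD/ν = 2.535·0.268/8.07×10^-7 = 8.42×10^5 → turbulent
ε/D = 0.13/268 = 4.85×10^-4
Haaland: f = 0.01715
h_f = f(L/D)V²/(2g) = 0.01715·(425/0.268)·2.535²/(2·9.81) = 8.907 m
Δp = ρg·h_f = 995.9·9.81·8.907 = 87.02 kPa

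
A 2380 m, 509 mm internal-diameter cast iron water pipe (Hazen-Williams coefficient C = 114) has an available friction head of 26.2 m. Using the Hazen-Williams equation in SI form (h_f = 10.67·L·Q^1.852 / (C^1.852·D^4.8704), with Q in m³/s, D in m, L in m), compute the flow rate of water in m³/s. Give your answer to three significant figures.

Q ≈ 0.471 m³/s

Rearranging: Q = [h_f·C^1.852·D^4.8704 / (10.67·L)]^(1/1.852)
Q = [26.2·114^1.852·0.509^4.8704 / (10.67·2380)]^0.540 = 0.4711 m³/s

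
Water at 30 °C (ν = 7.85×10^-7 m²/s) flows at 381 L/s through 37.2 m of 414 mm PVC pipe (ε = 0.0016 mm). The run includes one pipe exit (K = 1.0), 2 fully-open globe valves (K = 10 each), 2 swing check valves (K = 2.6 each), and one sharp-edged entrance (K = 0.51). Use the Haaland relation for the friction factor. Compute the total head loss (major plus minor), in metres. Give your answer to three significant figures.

H_L ≈ 11.3 m

V = 4Q/(πD²) = 2.830 m/s; V²/2g = 0.4083 m
Re = 1.49×10^6, ε/D = 3.86×10^-6 → f = 0.01093 (Haaland)
Major: h_f = f(L/D)·V²/2g = 0.01093·89.86·0.4083 = 0.4010 m
Minor: ΣK = 26.7; h_m = ΣK·V²/2g = 10.91 m
Total H_L = 0.4010 + 10.91 = 11.31 m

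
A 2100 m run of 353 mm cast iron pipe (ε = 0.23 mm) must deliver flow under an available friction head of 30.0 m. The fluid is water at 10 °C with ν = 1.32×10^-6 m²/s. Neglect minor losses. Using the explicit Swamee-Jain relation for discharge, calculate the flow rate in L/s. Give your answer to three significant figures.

Q ≈ 227 L/s

Swamee-Jain (Type II): Q = -0.965·√(gD⁵h_f/L)·ln[ε/(3.7D) + √(3.17ν²L/(gD³h_f))]
√(gD⁵h_f/L) = √(9.81·0.353⁵·30.0/2100) = 0.02772
ε/(3.7D) = 1.76×10^-4; √(3.17ν²L/(gD³h_f)) = 2.99×10^-5
Q = -0.965·0.02772·ln(2.060×10^-4) = 0.2270 m³/s
Check: V = 2.32 m/s, Re = 6.20×10^5, f = 0.01851, h_f = 30.2 m ≈ 30.0 m ✓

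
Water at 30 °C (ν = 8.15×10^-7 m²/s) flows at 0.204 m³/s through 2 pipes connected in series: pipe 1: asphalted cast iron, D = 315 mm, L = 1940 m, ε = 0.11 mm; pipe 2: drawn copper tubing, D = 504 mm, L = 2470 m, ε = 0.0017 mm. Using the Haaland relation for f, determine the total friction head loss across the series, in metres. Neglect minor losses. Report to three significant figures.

H ≈ 37.8 m

Pipe 1: V = 2.618 m/s, Re = 1.01×10^6, ε/D = 3.49×10^-4, f = 0.01603, h_1 = f(L/D)V²/2g = 34.47 m
Pipe 2: V = 1.023 m/s, Re = 6.32×10^5, ε/D = 3.37×10^-6, f = 0.01257, h_2 = f(L/D)V²/2g = 3.284 m
Series → Q common, losses add: H = Σh = 37.75 m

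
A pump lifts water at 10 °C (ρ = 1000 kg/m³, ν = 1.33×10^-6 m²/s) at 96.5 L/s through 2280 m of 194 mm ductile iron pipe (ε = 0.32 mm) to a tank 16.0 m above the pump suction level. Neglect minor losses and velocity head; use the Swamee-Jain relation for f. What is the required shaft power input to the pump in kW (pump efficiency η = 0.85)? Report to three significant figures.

V = 4Q/(πD²) = 3.265 m/s; Re = 4.76×10^5; ε/D = 0.00165; f = 0.02283
h_f = f(L/D)V²/2g = 145.7 m
Total head H = z + h_f = 16.0 + 145.7 = 161.7 m
P_hyd = ρgQH = 1000·9.81·0.0965·161.7 = 153.1 kW
P_shaft = P_hyd/η = 153.1/0.85 = 180.1 kW

P_shaft ≈ 180 kW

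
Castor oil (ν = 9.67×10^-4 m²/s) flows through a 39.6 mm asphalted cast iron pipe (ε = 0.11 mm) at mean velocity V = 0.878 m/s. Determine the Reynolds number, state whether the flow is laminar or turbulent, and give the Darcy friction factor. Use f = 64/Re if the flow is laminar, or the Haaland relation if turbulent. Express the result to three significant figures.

Re = VD/ν = 0.8780·0.0396/9.67×10^-4 = 36.0
Re < 2300 → laminar → f = 64/Re = 1.780

Re ≈ 36.0; laminar; f = 64/Re ≈ 1.78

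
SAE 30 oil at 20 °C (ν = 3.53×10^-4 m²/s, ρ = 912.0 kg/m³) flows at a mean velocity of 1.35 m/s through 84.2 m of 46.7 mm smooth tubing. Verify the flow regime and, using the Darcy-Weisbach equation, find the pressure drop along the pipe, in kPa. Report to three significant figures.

Re = VD/ν = 1.35·0.04670/3.53×10^-4 = 179 → laminar (Re < 2300)
f = 64/Re = 0.3583
h_f = f(L/D)V²/(2g) = 0.3583·(84.2/0.04670)·1.35²/(2·9.81) = 60.02 m
Δp = ρg·h_f = 912.0·9.81·60.02 = 536.9 kPa

Δp ≈ 537 kPa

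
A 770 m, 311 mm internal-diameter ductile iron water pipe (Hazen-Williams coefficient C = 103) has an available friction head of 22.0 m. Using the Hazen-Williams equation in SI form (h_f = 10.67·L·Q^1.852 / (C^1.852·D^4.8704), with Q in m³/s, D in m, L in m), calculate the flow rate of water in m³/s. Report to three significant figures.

Q ≈ 0.195 m³/s

Rearranging: Q = [h_f·C^1.852·D^4.8704 / (10.67·L)]^(1/1.852)
Q = [22.0·103^1.852·0.311^4.8704 / (10.67·770)]^0.540 = 0.1950 m³/s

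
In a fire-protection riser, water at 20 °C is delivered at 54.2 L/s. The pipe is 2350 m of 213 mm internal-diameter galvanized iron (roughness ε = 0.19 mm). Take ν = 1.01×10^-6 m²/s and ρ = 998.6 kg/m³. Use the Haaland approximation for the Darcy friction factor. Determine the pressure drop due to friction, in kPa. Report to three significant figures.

Δp ≈ 255 kPa

V = 4Q/(πD²) = 4·0.0542/(π·0.213²) = 1.521 m/s
Re = VD/ν = 1.521·0.213/1.01×10^-6 = 3.21×10^5 → turbulent
ε/D = 0.19/213 = 8.92×10^-4
Haaland: f = 0.02000
h_f = f(L/D)V²/(2g) = 0.02000·(2350/0.213)·1.521²/(2·9.81) = 26.02 m
Δp = ρg·h_f = 998.6·9.81·26.02 = 254.9 kPa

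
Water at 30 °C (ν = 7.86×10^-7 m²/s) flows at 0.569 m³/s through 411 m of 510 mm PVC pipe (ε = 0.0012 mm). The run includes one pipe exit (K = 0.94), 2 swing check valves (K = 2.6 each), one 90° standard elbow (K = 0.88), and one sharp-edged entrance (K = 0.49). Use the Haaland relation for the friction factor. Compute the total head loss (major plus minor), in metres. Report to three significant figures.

H_L ≈ 6.34 m

V = 4Q/(πD²) = 2.785 m/s; V²/2g = 0.3954 m
Re = 1.81×10^6, ε/D = 2.35×10^-6 → f = 0.01057 (Haaland)
Major: h_f = f(L/D)·V²/2g = 0.01057·805.9·0.3954 = 3.369 m
Minor: ΣK = 7.51; h_m = ΣK·V²/2g = 2.970 m
Total H_L = 3.369 + 2.970 = 6.338 m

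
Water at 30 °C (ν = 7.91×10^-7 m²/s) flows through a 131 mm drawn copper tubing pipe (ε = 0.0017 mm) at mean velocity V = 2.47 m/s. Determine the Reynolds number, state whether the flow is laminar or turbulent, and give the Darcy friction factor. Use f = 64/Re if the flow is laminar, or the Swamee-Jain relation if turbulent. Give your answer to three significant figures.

Re = VD/ν = 2.470·0.131/7.91×10^-7 = 4.09×10^5
Re > 4000 → turbulent; ε/D = 1.30×10^-5
Swamee-Jain: f = 0.01376

Re ≈ 4.09×10^5; turbulent; f ≈ 0.0138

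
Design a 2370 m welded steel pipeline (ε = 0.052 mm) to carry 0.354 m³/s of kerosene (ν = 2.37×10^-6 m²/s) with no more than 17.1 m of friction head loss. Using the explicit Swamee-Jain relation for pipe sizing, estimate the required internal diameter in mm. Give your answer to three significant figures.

D ≈ 469 mm

Swamee-Jain (Type III): D = 0.66·[ε^1.25·(LQ²/(gh_f))^4.75 + ν·Q^9.4·(L/(gh_f))^5.2]^0.04
LQ²/(gh_f) = 1.770; L/(gh_f) = 14.13
Term 1 = ε^1.25·(…)^4.75 = 6.66×10^-5; Term 2 = ν·Q^9.4·(…)^5.2 = 1.31×10^-4
D = 0.66·(6.66×10^-5 + 1.31×10^-4)^0.04 = 0.4692 m = 469 mm
Check: V = 2.05 m/s, Re = 4.05×10^5, f = 0.01495, h_f = 16.1 m ≈ 17.1 m ✓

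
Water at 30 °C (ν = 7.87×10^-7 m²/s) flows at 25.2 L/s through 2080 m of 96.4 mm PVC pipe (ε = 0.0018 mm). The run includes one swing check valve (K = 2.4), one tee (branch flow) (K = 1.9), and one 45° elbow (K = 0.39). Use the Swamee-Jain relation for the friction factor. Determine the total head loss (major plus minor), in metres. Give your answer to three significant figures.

H_L ≈ 183 m

V = 4Q/(πD²) = 3.453 m/s; V²/2g = 0.6076 m
Re = 4.23×10^5, ε/D = 1.87×10^-5 → f = 0.01376 (Swamee-Jain)
Major: h_f = f(L/D)·V²/2g = 0.01376·21577·0.6076 = 180.4 m
Minor: ΣK = 4.69; h_m = ΣK·V²/2g = 2.850 m
Total H_L = 180.4 + 2.850 = 183.2 m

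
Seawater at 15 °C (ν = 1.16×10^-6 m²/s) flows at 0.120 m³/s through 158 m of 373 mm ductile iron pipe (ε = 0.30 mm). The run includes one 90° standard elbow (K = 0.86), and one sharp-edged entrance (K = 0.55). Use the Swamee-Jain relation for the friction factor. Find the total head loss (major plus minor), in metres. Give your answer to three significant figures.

H_L ≈ 0.600 m

V = 4Q/(πD²) = 1.098 m/s; V²/2g = 0.06147 m
Re = 3.53×10^5, ε/D = 8.04×10^-4 → f = 0.01973 (Swamee-Jain)
Major: h_f = f(L/D)·V²/2g = 0.01973·423.6·0.06147 = 0.5137 m
Minor: ΣK = 1.41; h_m = ΣK·V²/2g = 0.08667 m
Total H_L = 0.5137 + 0.08667 = 0.6004 m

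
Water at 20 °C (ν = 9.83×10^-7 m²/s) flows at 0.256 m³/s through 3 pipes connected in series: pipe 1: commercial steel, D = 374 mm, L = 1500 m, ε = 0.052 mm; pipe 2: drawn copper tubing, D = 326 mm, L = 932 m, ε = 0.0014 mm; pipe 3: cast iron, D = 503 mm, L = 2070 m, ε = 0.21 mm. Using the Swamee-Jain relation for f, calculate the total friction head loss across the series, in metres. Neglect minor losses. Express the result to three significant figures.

H ≈ 37.7 m

Pipe 1: V = 2.330 m/s, Re = 8.87×10^5, ε/D = 1.39×10^-4, f = 0.01417, h_1 = f(L/D)V²/2g = 15.73 m
Pipe 2: V = 3.067 m/s, Re = 1.02×10^6, ε/D = 4.29×10^-6, f = 0.01168, h_2 = f(L/D)V²/2g = 16.01 m
Pipe 3: V = 1.288 m/s, Re = 6.59×10^5, ε/D = 4.17×10^-4, f = 0.01699, h_3 = f(L/D)V²/2g = 5.916 m
Series → Q common, losses add: H = Σh = 37.66 m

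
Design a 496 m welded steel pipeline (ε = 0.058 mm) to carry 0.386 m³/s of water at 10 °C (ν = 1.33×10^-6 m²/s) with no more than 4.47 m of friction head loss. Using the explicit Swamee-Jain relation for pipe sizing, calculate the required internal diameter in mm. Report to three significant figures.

D ≈ 459 mm

Swamee-Jain (Type III): D = 0.66·[ε^1.25·(LQ²/(gh_f))^4.75 + ν·Q^9.4·(L/(gh_f))^5.2]^0.04
LQ²/(gh_f) = 1.685; L/(gh_f) = 11.31
Term 1 = ε^1.25·(…)^4.75 = 6.04×10^-5; Term 2 = ν·Q^9.4·(…)^5.2 = 5.20×10^-5
D = 0.66·(6.04×10^-5 + 5.20×10^-5)^0.04 = 0.4587 m = 459 mm
Check: V = 2.34 m/s, Re = 8.06×10^5, f = 0.01412, h_f = 4.24 m ≈ 4.47 m ✓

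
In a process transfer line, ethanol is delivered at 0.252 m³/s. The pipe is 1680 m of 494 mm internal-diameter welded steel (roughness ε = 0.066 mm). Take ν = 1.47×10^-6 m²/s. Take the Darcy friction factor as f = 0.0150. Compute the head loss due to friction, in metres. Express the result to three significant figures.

h_f ≈ 4.49 m

V = 4Q/(πD²) = 4·0.252/(π·0.494²) = 1.315 m/s
h_f = f(L/D)V²/(2g) = 0.01500·(1680/0.494)·1.315²/(2·9.81) = 4.495 m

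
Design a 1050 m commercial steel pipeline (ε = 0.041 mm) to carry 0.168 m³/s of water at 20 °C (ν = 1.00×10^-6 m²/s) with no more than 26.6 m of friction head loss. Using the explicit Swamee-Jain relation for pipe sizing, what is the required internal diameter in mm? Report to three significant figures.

D ≈ 269 mm

Swamee-Jain (Type III): D = 0.66·[ε^1.25·(LQ²/(gh_f))^4.75 + ν·Q^9.4·(L/(gh_f))^5.2]^0.04
LQ²/(gh_f) = 0.1136; L/(gh_f) = 4.024
Term 1 = ε^1.25·(…)^4.75 = 1.07×10^-10; Term 2 = ν·Q^9.4·(…)^5.2 = 7.28×10^-11
D = 0.66·(1.07×10^-10 + 7.28×10^-11)^0.04 = 0.2690 m = 269 mm
Check: V = 2.96 m/s, Re = 7.95×10^5, f = 0.01445, h_f = 25.1 m ≈ 26.6 m ✓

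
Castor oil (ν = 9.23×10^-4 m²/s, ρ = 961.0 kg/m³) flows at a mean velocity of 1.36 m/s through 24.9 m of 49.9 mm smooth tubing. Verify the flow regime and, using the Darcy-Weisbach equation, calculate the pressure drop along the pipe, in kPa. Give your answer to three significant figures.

Δp ≈ 386 kPa

Re = VD/ν = 1.36·0.04990/9.23×10^-4 = 73.5 → laminar (Re < 2300)
f = 64/Re = 0.8704
h_f = f(L/D)V²/(2g) = 0.8704·(24.9/0.04990)·1.36²/(2·9.81) = 40.95 m
Δp = ρg·h_f = 961.0·9.81·40.95 = 386.0 kPa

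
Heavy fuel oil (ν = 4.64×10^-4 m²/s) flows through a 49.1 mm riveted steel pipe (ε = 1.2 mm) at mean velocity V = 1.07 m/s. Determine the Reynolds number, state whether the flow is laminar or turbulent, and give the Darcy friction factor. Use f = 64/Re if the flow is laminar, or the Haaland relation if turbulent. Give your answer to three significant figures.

Re ≈ 113; laminar; f = 64/Re ≈ 0.565

Re = VD/ν = 1.070·0.0491/4.64×10^-4 = 113
Re < 2300 → laminar → f = 64/Re = 0.5652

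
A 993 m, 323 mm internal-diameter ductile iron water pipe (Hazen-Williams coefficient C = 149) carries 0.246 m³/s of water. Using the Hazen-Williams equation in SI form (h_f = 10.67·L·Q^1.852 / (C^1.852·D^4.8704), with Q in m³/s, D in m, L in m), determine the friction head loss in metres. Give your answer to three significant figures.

h_f ≈ 18.3 m

h_f = 10.67·993·0.246^1.852 / (149^1.852·0.323^4.8704) = 18.31 m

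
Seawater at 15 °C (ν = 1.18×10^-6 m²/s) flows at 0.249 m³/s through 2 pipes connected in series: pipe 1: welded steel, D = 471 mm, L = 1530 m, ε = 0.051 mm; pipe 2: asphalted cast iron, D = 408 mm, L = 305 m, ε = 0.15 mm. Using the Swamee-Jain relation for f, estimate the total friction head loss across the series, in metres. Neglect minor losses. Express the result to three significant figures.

H ≈ 7.15 m

Pipe 1: V = 1.429 m/s, Re = 5.70×10^5, ε/D = 1.08×10^-4, f = 0.01436, h_1 = f(L/D)V²/2g = 4.854 m
Pipe 2: V = 1.905 m/s, Re = 6.59×10^5, ε/D = 3.68×10^-4, f = 0.01663, h_2 = f(L/D)V²/2g = 2.298 m
Series → Q common, losses add: H = Σh = 7.153 m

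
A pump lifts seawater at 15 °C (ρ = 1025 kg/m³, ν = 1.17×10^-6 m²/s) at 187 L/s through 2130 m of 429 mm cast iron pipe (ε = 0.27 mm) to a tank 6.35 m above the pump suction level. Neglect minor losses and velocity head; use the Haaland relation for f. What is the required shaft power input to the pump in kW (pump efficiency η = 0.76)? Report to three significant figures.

V = 4Q/(πD²) = 1.294 m/s; Re = 4.74×10^5; ε/D = 6.29×10^-4; f = 0.01839
h_f = f(L/D)V²/2g = 7.789 m
Total head H = z + h_f = 6.35 + 7.789 = 14.14 m
P_hyd = ρgQH = 1025·9.81·0.187·14.14 = 26.59 kW
P_shaft = P_hyd/η = 26.59/0.76 = 34.98 kW

P_shaft ≈ 35.0 kW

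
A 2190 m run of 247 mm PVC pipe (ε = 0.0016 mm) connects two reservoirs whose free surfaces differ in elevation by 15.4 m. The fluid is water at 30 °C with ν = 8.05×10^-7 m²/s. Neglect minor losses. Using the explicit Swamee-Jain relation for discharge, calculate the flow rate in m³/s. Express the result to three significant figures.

Q ≈ 0.0767 m³/s

Swamee-Jain (Type II): Q = -0.965·√(gD⁵h_f/L)·ln[ε/(3.7D) + √(3.17ν²L/(gD³h_f))]
√(gD⁵h_f/L) = √(9.81·0.247⁵·15.4/2190) = 0.007964
ε/(3.7D) = 1.75×10^-6; √(3.17ν²L/(gD³h_f)) = 4.45×10^-5
Q = -0.965·0.007964·ln(4.620×10^-5) = 0.07671 m³/s
Check: V = 1.60 m/s, Re = 4.91×10^5, f = 0.01324, h_f = 15.3 m ≈ 15.4 m ✓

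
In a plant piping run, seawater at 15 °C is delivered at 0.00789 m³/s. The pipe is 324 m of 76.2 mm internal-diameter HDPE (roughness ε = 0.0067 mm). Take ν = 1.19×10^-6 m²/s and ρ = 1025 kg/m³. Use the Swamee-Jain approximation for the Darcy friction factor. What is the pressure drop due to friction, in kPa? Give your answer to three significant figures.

V = 4Q/(πD²) = 4·0.00789/(π·0.0762²) = 1.730 m/s
Re = VD/ν = 1.730·0.0762/1.19×10^-6 = 1.11×10^5 → turbulent
ε/D = 0.0067/76.2 = 8.79×10^-5
Swamee-Jain: f = 0.01804
h_f = f(L/D)V²/(2g) = 0.01804·(324/0.0762)·1.730²/(2·9.81) = 11.70 m
Δp = ρg·h_f = 1025·9.81·11.70 = 117.7 kPa

Δp ≈ 118 kPa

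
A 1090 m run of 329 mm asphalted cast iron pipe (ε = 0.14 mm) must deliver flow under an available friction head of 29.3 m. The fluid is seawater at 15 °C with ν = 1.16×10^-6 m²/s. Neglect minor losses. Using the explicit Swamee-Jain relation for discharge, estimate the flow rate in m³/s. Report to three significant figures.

Swamee-Jain (Type II): Q = -0.965·√(gD⁵h_f/L)·ln[ε/(3.7D) + √(3.17ν²L/(gD³h_f))]
√(gD⁵h_f/L) = √(9.81·0.329⁵·29.3/1090) = 0.03188
ε/(3.7D) = 1.15×10^-4; √(3.17ν²L/(gD³h_f)) = 2.13×10^-5
Q = -0.965·0.03188·ln(1.363×10^-4) = 0.2738 m³/s
Check: V = 3.22 m/s, Re = 9.14×10^5, f = 0.01683, h_f = 29.5 m ≈ 29.3 m ✓

Q ≈ 0.274 m³/s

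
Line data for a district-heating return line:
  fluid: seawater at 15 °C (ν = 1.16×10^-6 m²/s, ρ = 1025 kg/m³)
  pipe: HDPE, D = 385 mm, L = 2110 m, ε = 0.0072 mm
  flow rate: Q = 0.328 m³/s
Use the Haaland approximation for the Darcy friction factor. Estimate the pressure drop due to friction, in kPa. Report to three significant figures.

V = 4Q/(πD²) = 4·0.328/(π·0.385²) = 2.817 m/s
Re = VD/ν = 2.817·0.385/1.16×10^-6 = 9.35×10^5 → turbulent
ε/D = 0.0072/385 = 1.87×10^-5
Haaland: f = 0.01205
h_f = f(L/D)V²/(2g) = 0.01205·(2110/0.385)·2.817²/(2·9.81) = 26.73 m
Δp = ρg·h_f = 1025·9.81·26.73 = 268.7 kPa

Δp ≈ 269 kPa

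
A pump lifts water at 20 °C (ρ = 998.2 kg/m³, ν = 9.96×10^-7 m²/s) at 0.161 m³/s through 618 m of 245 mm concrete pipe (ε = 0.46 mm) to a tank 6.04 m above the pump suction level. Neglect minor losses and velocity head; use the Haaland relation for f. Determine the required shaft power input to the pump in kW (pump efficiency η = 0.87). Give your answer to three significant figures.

V = 4Q/(πD²) = 3.415 m/s; Re = 8.40×10^5; ε/D = 0.00188; f = 0.02328
h_f = f(L/D)V²/2g = 34.91 m
Total head H = z + h_f = 6.04 + 34.91 = 40.95 m
P_hyd = ρgQH = 998.2·9.81·0.161·40.95 = 64.56 kW
P_shaft = P_hyd/η = 64.56/0.87 = 74.20 kW

P_shaft ≈ 74.2 kW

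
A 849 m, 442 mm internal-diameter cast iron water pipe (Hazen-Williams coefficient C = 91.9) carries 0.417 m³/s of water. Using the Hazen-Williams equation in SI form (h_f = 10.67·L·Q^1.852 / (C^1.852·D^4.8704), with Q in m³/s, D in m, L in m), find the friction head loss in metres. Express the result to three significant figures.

h_f ≈ 22.1 m

h_f = 10.67·849·0.417^1.852 / (91.9^1.852·0.442^4.8704) = 22.10 m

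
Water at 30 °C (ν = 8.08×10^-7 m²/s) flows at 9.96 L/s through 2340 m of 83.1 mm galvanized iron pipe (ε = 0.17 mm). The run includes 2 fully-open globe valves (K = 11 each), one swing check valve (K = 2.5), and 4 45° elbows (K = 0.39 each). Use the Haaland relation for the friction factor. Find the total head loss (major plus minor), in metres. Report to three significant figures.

V = 4Q/(πD²) = 1.836 m/s; V²/2g = 0.1719 m
Re = 1.89×10^5, ε/D = 0.00205 → f = 0.02443 (Haaland)
Major: h_f = f(L/D)·V²/2g = 0.02443·28159·0.1719 = 118.2 m
Minor: ΣK = 26.1; h_m = ΣK·V²/2g = 4.479 m
Total H_L = 118.2 + 4.479 = 122.7 m

H_L ≈ 123 m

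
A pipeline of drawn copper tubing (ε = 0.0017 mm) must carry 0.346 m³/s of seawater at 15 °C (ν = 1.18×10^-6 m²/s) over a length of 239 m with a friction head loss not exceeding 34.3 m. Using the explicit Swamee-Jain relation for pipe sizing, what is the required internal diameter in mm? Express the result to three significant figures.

Swamee-Jain (Type III): D = 0.66·[ε^1.25·(LQ²/(gh_f))^4.75 + ν·Q^9.4·(L/(gh_f))^5.2]^0.04
LQ²/(gh_f) = 0.08503; L/(gh_f) = 0.7103
Term 1 = ε^1.25·(…)^4.75 = 5.05×10^-13; Term 2 = ν·Q^9.4·(…)^5.2 = 9.26×10^-12
D = 0.66·(5.05×10^-13 + 9.26×10^-12)^0.04 = 0.2394 m = 239 mm
Check: V = 7.69 m/s, Re = 1.56×10^6, f = 0.01102, h_f = 33.1 m ≈ 34.3 m ✓

D ≈ 239 mm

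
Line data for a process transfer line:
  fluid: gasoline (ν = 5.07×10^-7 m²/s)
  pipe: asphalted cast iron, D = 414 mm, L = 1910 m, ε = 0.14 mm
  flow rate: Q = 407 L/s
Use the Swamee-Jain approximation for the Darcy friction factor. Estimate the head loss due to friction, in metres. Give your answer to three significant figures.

V = 4Q/(πD²) = 4·0.407/(π·0.414²) = 3.023 m/s
Re = VD/ν = 3.023·0.414/5.07×10^-7 = 2.47×10^6 → turbulent
ε/D = 0.14/414 = 3.38×10^-4
Swamee-Jain: f = 0.01568
h_f = f(L/D)V²/(2g) = 0.01568·(1910/0.414)·3.023²/(2·9.81) = 33.70 m

h_f ≈ 33.7 m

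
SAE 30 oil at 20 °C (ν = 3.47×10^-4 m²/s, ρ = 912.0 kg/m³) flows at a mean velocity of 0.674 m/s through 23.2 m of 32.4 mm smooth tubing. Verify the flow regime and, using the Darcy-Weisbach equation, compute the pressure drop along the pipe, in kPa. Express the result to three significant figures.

Re = VD/ν = 0.674·0.03240/3.47×10^-4 = 62.9 → laminar (Re < 2300)
f = 64/Re = 1.017
h_f = f(L/D)V²/(2g) = 1.017·(23.2/0.03240)·0.674²/(2·9.81) = 16.86 m
Δp = ρg·h_f = 912.0·9.81·16.86 = 150.8 kPa

Δp ≈ 151 kPa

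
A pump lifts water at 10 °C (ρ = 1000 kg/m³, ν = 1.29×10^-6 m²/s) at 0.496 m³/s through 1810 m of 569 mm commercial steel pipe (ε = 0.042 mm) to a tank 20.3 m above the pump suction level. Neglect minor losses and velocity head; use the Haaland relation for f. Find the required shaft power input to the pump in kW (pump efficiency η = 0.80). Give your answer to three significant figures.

V = 4Q/(πD²) = 1.951 m/s; Re = 8.60×10^5; ε/D = 7.38×10^-5; f = 0.01311
h_f = f(L/D)V²/2g = 8.090 m
Total head H = z + h_f = 20.3 + 8.090 = 28.39 m
P_hyd = ρgQH = 1000·9.81·0.496·28.39 = 138.1 kW
P_shaft = P_hyd/η = 138.1/0.80 = 172.7 kW

P_shaft ≈ 173 kW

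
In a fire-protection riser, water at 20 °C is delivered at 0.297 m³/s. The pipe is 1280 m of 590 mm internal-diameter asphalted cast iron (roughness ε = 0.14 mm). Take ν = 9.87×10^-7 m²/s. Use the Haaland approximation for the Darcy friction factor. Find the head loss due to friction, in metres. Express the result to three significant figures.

V = 4Q/(πD²) = 4·0.297/(π·0.590²) = 1.086 m/s
Re = VD/ν = 1.086·0.590/9.87×10^-7 = 6.49×10^5 → turbulent
ε/D = 0.14/590 = 2.37×10^-4
Haaland: f = 0.01535
h_f = f(L/D)V²/(2g) = 0.01535·(1280/0.590)·1.086²/(2·9.81) = 2.003 m

h_f ≈ 2.00 m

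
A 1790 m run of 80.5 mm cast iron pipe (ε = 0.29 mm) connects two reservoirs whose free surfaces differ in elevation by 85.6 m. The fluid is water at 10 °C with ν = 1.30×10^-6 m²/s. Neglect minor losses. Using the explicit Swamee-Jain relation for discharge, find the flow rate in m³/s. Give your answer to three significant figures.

Q ≈ 0.00826 m³/s

Swamee-Jain (Type II): Q = -0.965·√(gD⁵h_f/L)·ln[ε/(3.7D) + √(3.17ν²L/(gD³h_f))]
√(gD⁵h_f/L) = √(9.81·0.0805⁵·85.6/1790) = 0.001259
ε/(3.7D) = 9.74×10^-4; √(3.17ν²L/(gD³h_f)) = 1.48×10^-4
Q = -0.965·0.001259·ln(0.001122) = 0.008255 m³/s
Check: V = 1.62 m/s, Re = 1.00×10^5, f = 0.02897, h_f = 86.4 m ≈ 85.6 m ✓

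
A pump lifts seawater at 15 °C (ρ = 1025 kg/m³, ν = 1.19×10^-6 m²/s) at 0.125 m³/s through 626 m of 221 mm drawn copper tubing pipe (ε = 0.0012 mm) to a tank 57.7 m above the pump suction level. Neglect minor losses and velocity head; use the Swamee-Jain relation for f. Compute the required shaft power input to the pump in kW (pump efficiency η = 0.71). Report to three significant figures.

P_shaft ≈ 137 kW

V = 4Q/(πD²) = 3.259 m/s; Re = 6.05×10^5; ε/D = 5.43×10^-6; f = 0.01275
h_f = f(L/D)V²/2g = 19.55 m
Total head H = z + h_f = 57.7 + 19.55 = 77.25 m
P_hyd = ρgQH = 1025·9.81·0.125·77.25 = 97.10 kW
P_shaft = P_hyd/η = 97.10/0.71 = 136.8 kW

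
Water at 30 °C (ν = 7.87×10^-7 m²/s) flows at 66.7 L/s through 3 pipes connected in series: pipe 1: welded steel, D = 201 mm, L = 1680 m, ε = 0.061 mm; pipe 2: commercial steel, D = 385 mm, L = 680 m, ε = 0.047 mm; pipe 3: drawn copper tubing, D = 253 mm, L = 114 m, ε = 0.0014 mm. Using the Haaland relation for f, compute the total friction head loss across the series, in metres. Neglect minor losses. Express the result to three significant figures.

H ≈ 31.3 m

Pipe 1: V = 2.102 m/s, Re = 5.37×10^5, ε/D = 3.03×10^-4, f = 0.01611, h_1 = f(L/D)V²/2g = 30.33 m
Pipe 2: V = 0.5729 m/s, Re = 2.80×10^5, ε/D = 1.22×10^-4, f = 0.01556, h_2 = f(L/D)V²/2g = 0.4599 m
Pipe 3: V = 1.327 m/s, Re = 4.27×10^5, ε/D = 5.53×10^-6, f = 0.01350, h_3 = f(L/D)V²/2g = 0.5456 m
Series → Q common, losses add: H = Σh = 31.33 m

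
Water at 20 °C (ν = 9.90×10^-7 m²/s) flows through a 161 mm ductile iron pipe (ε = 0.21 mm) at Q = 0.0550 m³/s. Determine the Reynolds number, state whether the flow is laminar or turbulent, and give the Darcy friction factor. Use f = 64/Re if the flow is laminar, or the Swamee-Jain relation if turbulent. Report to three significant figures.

Re ≈ 4.39×10^5; turbulent; f ≈ 0.0217

V = 4Q/(πD²) = 2.702 m/s
Re = VD/ν = 2.702·0.161/9.90×10^-7 = 4.39×10^5
Re > 4000 → turbulent; ε/D = 0.00130
Swamee-Jain: f = 0.02166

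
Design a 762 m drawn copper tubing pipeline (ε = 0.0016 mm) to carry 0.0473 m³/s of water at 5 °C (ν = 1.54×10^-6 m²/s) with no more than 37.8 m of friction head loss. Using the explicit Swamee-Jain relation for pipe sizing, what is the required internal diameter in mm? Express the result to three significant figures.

D ≈ 143 mm

Swamee-Jain (Type III): D = 0.66·[ε^1.25·(LQ²/(gh_f))^4.75 + ν·Q^9.4·(L/(gh_f))^5.2]^0.04
LQ²/(gh_f) = 0.004597; L/(gh_f) = 2.055
Term 1 = ε^1.25·(…)^4.75 = 4.49×10^-19; Term 2 = ν·Q^9.4·(…)^5.2 = 2.28×10^-17
D = 0.66·(4.49×10^-19 + 2.28×10^-17)^0.04 = 0.1426 m = 143 mm
Check: V = 2.96 m/s, Re = 2.74×10^5, f = 0.01474, h_f = 35.2 m ≈ 37.8 m ✓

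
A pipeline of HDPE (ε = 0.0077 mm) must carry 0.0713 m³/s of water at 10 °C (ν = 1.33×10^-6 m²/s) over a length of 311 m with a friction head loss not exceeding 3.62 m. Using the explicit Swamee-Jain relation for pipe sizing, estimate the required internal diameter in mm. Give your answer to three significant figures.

D ≈ 224 mm

Swamee-Jain (Type III): D = 0.66·[ε^1.25·(LQ²/(gh_f))^4.75 + ν·Q^9.4·(L/(gh_f))^5.2]^0.04
LQ²/(gh_f) = 0.04452; L/(gh_f) = 8.758
Term 1 = ε^1.25·(…)^4.75 = 1.54×10^-13; Term 2 = ν·Q^9.4·(…)^5.2 = 1.75×10^-12
D = 0.66·(1.54×10^-13 + 1.75×10^-12)^0.04 = 0.2243 m = 224 mm
Check: V = 1.81 m/s, Re = 3.04×10^5, f = 0.01473, h_f = 3.39 m ≈ 3.62 m ✓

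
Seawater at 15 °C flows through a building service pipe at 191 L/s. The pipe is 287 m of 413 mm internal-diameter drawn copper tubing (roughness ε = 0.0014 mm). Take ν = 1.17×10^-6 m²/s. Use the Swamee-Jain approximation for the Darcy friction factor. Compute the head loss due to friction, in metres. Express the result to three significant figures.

V = 4Q/(πD²) = 4·0.191/(π·0.413²) = 1.426 m/s
Re = VD/ν = 1.426·0.413/1.17×10^-6 = 5.03×10^5 → turbulent
ε/D = 0.0014/413 = 3.39×10^-6
Swamee-Jain: f = 0.01313
h_f = f(L/D)V²/(2g) = 0.01313·(287/0.413)·1.426²/(2·9.81) = 0.9454 m

h_f ≈ 0.945 m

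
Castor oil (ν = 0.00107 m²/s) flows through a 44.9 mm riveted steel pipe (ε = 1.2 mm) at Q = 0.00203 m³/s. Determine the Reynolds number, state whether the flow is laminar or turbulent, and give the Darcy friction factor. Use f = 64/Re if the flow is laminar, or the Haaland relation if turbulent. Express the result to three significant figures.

V = 4Q/(πD²) = 1.282 m/s
Re = VD/ν = 1.282·0.0449/0.00107 = 53.8
Re < 2300 → laminar → f = 64/Re = 1.190

Re ≈ 53.8; laminar; f = 64/Re ≈ 1.19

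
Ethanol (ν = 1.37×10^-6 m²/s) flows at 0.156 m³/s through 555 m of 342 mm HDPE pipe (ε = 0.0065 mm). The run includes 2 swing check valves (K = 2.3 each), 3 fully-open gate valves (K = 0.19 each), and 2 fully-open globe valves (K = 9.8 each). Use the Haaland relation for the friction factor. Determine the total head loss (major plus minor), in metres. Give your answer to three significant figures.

H_L ≈ 6.90 m

V = 4Q/(πD²) = 1.698 m/s; V²/2g = 0.1470 m
Re = 4.24×10^5, ε/D = 1.90×10^-5 → f = 0.01366 (Haaland)
Major: h_f = f(L/D)·V²/2g = 0.01366·1623·0.1470 = 3.257 m
Minor: ΣK = 24.8; h_m = ΣK·V²/2g = 3.641 m
Total H_L = 3.257 + 3.641 = 6.898 m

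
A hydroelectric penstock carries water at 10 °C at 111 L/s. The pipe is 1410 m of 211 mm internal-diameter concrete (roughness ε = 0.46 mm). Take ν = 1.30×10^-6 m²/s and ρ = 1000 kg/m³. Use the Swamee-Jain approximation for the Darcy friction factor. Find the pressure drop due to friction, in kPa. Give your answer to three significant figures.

Δp ≈ 822 kPa

V = 4Q/(πD²) = 4·0.111/(π·0.211²) = 3.174 m/s
Re = VD/ν = 3.174·0.211/1.30×10^-6 = 5.15×10^5 → turbulent
ε/D = 0.46/211 = 0.00218
Swamee-Jain: f = 0.02441
h_f = f(L/D)V²/(2g) = 0.02441·(1410/0.211)·3.174²/(2·9.81) = 83.79 m
Δp = ρg·h_f = 1000·9.81·83.79 = 821.9 kPa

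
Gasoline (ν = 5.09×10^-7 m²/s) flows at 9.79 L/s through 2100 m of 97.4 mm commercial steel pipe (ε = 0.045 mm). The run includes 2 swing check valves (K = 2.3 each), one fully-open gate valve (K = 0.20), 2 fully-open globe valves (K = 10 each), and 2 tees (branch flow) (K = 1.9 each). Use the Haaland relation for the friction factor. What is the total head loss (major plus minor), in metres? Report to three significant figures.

H_L ≈ 36.8 m

V = 4Q/(πD²) = 1.314 m/s; V²/2g = 0.08799 m
Re = 2.51×10^5, ε/D = 4.62×10^-4 → f = 0.01808 (Haaland)
Major: h_f = f(L/D)·V²/2g = 0.01808·21561·0.08799 = 34.31 m
Minor: ΣK = 28.6; h_m = ΣK·V²/2g = 2.517 m
Total H_L = 34.31 + 2.517 = 36.82 m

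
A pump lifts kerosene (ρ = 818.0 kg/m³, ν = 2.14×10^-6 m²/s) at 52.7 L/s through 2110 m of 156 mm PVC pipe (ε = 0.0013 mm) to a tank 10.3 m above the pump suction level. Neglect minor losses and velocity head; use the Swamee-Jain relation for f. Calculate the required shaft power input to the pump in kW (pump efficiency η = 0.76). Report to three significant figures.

P_shaft ≈ 51.2 kW

V = 4Q/(πD²) = 2.757 m/s; Re = 2.01×10^5; ε/D = 8.33×10^-6; f = 0.01559
h_f = f(L/D)V²/2g = 81.73 m
Total head H = z + h_f = 10.3 + 81.73 = 92.03 m
P_hyd = ρgQH = 818.0·9.81·0.0527·92.03 = 38.92 kW
P_shaft = P_hyd/η = 38.92/0.76 = 51.21 kW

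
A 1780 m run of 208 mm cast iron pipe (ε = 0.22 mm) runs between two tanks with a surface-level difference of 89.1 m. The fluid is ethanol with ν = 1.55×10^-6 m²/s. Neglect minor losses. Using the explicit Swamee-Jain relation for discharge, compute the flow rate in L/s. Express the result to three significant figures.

Q ≈ 107 L/s

Swamee-Jain (Type II): Q = -0.965·√(gD⁵h_f/L)·ln[ε/(3.7D) + √(3.17ν²L/(gD³h_f))]
√(gD⁵h_f/L) = √(9.81·0.208⁵·89.1/1780) = 0.01383
ε/(3.7D) = 2.86×10^-4; √(3.17ν²L/(gD³h_f)) = 4.15×10^-5
Q = -0.965·0.01383·ln(3.274×10^-4) = 0.1071 m³/s
Check: V = 3.15 m/s, Re = 4.23×10^5, f = 0.02071, h_f = 89.7 m ≈ 89.1 m ✓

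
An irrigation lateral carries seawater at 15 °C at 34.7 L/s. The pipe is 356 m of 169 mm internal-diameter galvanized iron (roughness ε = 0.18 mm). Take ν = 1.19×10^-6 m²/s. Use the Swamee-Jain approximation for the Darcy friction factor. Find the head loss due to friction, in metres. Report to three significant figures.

h_f ≈ 5.48 m

V = 4Q/(πD²) = 4·0.0347/(π·0.169²) = 1.547 m/s
Re = VD/ν = 1.547·0.169/1.19×10^-6 = 2.20×10^5 → turbulent
ε/D = 0.18/169 = 0.00107
Swamee-Jain: f = 0.02133
h_f = f(L/D)V²/(2g) = 0.02133·(356/0.169)·1.547²/(2·9.81) = 5.481 m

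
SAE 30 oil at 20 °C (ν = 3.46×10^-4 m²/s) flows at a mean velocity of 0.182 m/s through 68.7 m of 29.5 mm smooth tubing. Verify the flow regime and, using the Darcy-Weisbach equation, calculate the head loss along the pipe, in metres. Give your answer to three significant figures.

h_f ≈ 16.2 m

Re = VD/ν = 0.182·0.02950/3.46×10^-4 = 15.5 → laminar (Re < 2300)
f = 64/Re = 4.124
h_f = f(L/D)V²/(2g) = 4.124·(68.7/0.02950)·0.182²/(2·9.81) = 16.22 m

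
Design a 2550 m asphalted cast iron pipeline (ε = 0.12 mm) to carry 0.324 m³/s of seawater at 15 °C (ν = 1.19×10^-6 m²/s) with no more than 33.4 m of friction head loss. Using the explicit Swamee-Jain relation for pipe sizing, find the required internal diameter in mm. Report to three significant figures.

Swamee-Jain (Type III): D = 0.66·[ε^1.25·(LQ²/(gh_f))^4.75 + ν·Q^9.4·(L/(gh_f))^5.2]^0.04
LQ²/(gh_f) = 0.8170; L/(gh_f) = 7.783
Term 1 = ε^1.25·(…)^4.75 = 4.81×10^-6; Term 2 = ν·Q^9.4·(…)^5.2 = 1.28×10^-6
D = 0.66·(4.81×10^-6 + 1.28×10^-6)^0.04 = 0.4083 m = 408 mm
Check: V = 2.48 m/s, Re = 8.49×10^5, f = 0.01582, h_f = 30.9 m ≈ 33.4 m ✓

D ≈ 408 mm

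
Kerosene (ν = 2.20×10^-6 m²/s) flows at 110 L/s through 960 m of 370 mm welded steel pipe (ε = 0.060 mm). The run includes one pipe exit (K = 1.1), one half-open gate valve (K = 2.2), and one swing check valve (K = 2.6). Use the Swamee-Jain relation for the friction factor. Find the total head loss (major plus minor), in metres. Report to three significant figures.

V = 4Q/(πD²) = 1.023 m/s; V²/2g = 0.05335 m
Re = 1.72×10^5, ε/D = 1.62×10^-4 → f = 0.01723 (Swamee-Jain)
Major: h_f = f(L/D)·V²/2g = 0.01723·2595·0.05335 = 2.385 m
Minor: ΣK = 5.90; h_m = ΣK·V²/2g = 0.3147 m
Total H_L = 2.385 + 0.3147 = 2.700 m

H_L ≈ 2.70 m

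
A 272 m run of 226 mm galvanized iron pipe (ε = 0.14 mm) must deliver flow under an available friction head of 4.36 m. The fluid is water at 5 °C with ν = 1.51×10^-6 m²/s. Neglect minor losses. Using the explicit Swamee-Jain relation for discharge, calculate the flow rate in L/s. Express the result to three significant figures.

Q ≈ 77.8 L/s

Swamee-Jain (Type II): Q = -0.965·√(gD⁵h_f/L)·ln[ε/(3.7D) + √(3.17ν²L/(gD³h_f))]
√(gD⁵h_f/L) = √(9.81·0.226⁵·4.36/272) = 0.009629
ε/(3.7D) = 1.67×10^-4; √(3.17ν²L/(gD³h_f)) = 6.31×10^-5
Q = -0.965·0.009629·ln(2.305×10^-4) = 0.07782 m³/s
Check: V = 1.94 m/s, Re = 2.90×10^5, f = 0.01902, h_f = 4.39 m ≈ 4.36 m ✓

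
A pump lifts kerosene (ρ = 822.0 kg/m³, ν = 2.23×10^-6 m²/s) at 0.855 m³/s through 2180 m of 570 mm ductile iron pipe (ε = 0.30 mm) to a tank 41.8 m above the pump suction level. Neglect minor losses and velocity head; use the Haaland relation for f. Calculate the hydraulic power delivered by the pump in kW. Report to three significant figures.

P_hyd ≈ 551 kW

V = 4Q/(πD²) = 3.351 m/s; Re = 8.56×10^5; ε/D = 5.26×10^-4; f = 0.01742
h_f = f(L/D)V²/2g = 38.12 m
Total head H = z + h_f = 41.8 + 38.12 = 79.92 m
P_hyd = ρgQH = 822.0·9.81·0.855·79.92 = 551.0 kW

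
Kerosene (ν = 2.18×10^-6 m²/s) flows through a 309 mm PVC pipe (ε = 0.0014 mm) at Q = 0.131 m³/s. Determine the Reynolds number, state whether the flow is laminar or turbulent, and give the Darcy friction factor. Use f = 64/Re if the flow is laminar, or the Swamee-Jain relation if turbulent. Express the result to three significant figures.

V = 4Q/(πD²) = 1.747 m/s
Re = VD/ν = 1.747·0.309/2.18×10^-6 = 2.48×10^5
Re > 4000 → turbulent; ε/D = 4.53×10^-6
Swamee-Jain: f = 0.01495

Re ≈ 2.48×10^5; turbulent; f ≈ 0.0150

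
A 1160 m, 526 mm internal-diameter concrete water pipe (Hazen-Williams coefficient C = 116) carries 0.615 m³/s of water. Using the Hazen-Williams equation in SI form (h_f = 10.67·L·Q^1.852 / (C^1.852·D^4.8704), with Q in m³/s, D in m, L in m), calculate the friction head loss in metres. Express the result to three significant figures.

h_f = 10.67·1160·0.615^1.852 / (116^1.852·0.526^4.8704) = 17.26 m

h_f ≈ 17.3 m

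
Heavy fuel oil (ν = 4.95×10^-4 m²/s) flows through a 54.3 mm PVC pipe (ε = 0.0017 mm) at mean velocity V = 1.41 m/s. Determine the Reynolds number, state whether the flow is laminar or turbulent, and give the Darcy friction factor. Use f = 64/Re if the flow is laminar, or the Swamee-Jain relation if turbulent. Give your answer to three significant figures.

Re ≈ 155; laminar; f = 64/Re ≈ 0.414

Re = VD/ν = 1.410·0.0543/4.95×10^-4 = 155
Re < 2300 → laminar → f = 64/Re = 0.4138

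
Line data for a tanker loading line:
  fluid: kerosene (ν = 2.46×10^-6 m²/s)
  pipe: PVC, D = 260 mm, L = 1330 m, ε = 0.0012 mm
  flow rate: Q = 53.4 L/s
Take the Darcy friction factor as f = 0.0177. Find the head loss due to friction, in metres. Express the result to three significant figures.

h_f ≈ 4.67 m

V = 4Q/(πD²) = 4·0.0534/(π·0.260²) = 1.006 m/s
h_f = f(L/D)V²/(2g) = 0.01770·(1330/0.260)·1.006²/(2·9.81) = 4.668 m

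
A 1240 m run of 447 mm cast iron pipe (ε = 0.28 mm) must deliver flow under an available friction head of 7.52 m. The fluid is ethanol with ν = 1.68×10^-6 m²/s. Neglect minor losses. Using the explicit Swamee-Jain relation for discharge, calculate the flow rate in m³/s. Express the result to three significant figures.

Q ≈ 0.266 m³/s

Swamee-Jain (Type II): Q = -0.965·√(gD⁵h_f/L)·ln[ε/(3.7D) + √(3.17ν²L/(gD³h_f))]
√(gD⁵h_f/L) = √(9.81·0.447⁵·7.52/1240) = 0.03258
ε/(3.7D) = 1.69×10^-4; √(3.17ν²L/(gD³h_f)) = 4.10×10^-5
Q = -0.965·0.03258·ln(2.103×10^-4) = 0.2662 m³/s
Check: V = 1.70 m/s, Re = 4.51×10^5, f = 0.01861, h_f = 7.57 m ≈ 7.52 m ✓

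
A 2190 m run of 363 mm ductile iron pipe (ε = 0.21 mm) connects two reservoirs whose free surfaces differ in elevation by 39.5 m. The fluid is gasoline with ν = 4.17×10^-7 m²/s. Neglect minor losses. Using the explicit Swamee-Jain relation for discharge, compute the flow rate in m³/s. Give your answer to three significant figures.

Q ≈ 0.281 m³/s

Swamee-Jain (Type II): Q = -0.965·√(gD⁵h_f/L)·ln[ε/(3.7D) + √(3.17ν²L/(gD³h_f))]
√(gD⁵h_f/L) = √(9.81·0.363⁵·39.5/2190) = 0.03339
ε/(3.7D) = 1.56×10^-4; √(3.17ν²L/(gD³h_f)) = 8.07×10^-6
Q = -0.965·0.03339·ln(1.644×10^-4) = 0.2808 m³/s
Check: V = 2.71 m/s, Re = 2.36×10^6, f = 0.01752, h_f = 39.7 m ≈ 39.5 m ✓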